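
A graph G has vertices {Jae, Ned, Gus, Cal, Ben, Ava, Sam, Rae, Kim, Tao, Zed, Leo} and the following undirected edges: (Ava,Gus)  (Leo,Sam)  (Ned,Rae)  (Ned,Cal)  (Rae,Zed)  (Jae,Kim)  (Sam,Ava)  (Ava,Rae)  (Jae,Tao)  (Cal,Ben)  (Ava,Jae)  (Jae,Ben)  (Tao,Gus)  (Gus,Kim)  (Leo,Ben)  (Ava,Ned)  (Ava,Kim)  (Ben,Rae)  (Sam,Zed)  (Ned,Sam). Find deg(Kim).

3

Neighbors of Kim: Jae, Gus, Ava.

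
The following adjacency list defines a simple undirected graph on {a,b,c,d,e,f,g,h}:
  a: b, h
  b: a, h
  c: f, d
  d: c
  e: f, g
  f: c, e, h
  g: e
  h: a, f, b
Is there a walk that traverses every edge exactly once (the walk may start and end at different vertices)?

No

Degrees: a:2, b:2, c:2, d:1, e:2, f:3, g:1, h:3
Odd-degree vertices: d, f, g, h (4 total).
An Eulerian trail requires 0 or 2 odd-degree vertices; here there are 4.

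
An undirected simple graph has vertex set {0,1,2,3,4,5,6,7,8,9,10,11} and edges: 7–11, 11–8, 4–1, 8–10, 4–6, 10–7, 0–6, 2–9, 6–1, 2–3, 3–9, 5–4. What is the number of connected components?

Component: {2, 3, 9}
Component: {7, 8, 10, 11}
Component: {0, 1, 4, 5, 6}

3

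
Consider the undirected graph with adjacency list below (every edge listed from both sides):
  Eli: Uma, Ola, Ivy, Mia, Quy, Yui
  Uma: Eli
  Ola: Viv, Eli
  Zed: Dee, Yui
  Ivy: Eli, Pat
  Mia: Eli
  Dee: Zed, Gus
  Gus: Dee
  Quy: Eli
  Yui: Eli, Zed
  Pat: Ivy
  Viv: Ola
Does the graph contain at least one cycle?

The graph has 12 vertices, 11 edges, and 1 connected component.
Since 11 = 12 - 1, the graph is a forest and contains no cycle.

No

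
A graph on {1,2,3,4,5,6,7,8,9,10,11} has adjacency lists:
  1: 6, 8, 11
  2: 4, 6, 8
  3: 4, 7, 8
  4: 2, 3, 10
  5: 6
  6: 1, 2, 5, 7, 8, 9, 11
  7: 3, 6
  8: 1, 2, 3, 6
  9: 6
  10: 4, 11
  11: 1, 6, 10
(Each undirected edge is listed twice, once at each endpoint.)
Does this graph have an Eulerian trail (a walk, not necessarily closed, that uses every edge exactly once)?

Degrees: 1:3, 2:3, 3:3, 4:3, 5:1, 6:7, 7:2, 8:4, 9:1, 10:2, 11:3
Odd-degree vertices: 1, 2, 3, 4, 5, 6, 9, 11 (8 total).
With 8 odd-degree vertices (more than two), no single trail can use every edge.

No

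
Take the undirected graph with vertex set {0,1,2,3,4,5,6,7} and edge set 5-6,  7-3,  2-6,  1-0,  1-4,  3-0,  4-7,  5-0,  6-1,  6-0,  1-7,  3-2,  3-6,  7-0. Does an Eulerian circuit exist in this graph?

Degrees: 0:5, 1:4, 2:2, 3:4, 4:2, 5:2, 6:5, 7:4
Vertices with odd degree: 0, 6. An Eulerian circuit requires all degrees even.

No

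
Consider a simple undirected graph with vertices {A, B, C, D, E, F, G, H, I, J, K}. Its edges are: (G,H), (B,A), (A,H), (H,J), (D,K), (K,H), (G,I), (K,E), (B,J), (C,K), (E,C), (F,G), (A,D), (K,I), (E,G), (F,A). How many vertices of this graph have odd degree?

Degrees: A:4, B:2, C:2, D:2, E:3, F:2, G:4, H:4, I:2, J:2, K:5
Odd-degree vertices: E, K.

2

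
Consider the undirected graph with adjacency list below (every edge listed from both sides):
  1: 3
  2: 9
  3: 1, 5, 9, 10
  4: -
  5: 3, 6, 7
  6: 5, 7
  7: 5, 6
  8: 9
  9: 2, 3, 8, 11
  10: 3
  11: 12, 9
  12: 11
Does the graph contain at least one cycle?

Yes

|V| = 12, |E| = 11, number of components = 2.
Since 11 > 12 - 2, a cycle must exist; for instance 5-6-7-5.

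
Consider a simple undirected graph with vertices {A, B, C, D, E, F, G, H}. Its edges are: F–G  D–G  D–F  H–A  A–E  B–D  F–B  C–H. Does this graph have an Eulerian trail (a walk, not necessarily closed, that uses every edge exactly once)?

Degrees: A:2, B:2, C:1, D:3, E:1, F:3, G:2, H:2
Odd-degree vertices: C, D, E, F (4 total).
An Eulerian trail requires 0 or 2 odd-degree vertices; here there are 4.

No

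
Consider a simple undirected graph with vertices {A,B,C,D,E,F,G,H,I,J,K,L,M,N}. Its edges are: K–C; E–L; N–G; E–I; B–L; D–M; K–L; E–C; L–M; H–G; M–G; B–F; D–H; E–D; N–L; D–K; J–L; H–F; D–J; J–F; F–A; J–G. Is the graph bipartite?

Color {C, D, F, G, I, L} black and {A, B, E, H, J, K, M, N} white. No edge joins two same-colored vertices, so the graph is bipartite.

Yes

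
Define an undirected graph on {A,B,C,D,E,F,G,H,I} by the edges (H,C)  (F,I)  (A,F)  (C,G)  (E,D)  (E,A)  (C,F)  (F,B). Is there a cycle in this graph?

No

|V| = 9, |E| = 8, number of components = 1.
Since 8 = 9 - 1, the graph is a forest and contains no cycle.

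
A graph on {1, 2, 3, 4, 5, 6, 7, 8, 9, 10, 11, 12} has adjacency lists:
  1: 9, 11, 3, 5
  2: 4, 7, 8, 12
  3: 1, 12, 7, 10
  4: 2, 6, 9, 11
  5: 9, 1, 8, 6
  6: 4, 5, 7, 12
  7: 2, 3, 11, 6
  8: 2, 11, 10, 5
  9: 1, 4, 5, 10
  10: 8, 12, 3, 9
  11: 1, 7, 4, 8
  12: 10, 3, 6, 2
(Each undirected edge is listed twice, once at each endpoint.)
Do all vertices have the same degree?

Degrees: 1:4, 2:4, 3:4, 4:4, 5:4, 6:4, 7:4, 8:4, 9:4, 10:4, 11:4, 12:4
Every vertex has degree 4, so the graph is 4-regular.

Yes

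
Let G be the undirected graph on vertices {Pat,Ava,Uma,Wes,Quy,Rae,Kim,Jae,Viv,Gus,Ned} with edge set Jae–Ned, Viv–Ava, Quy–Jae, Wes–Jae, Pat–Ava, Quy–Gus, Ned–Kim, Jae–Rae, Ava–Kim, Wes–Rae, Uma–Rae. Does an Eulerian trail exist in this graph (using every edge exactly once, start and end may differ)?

No

Degrees: Pat:1, Ava:3, Uma:1, Wes:2, Quy:2, Rae:3, Kim:2, Jae:4, Viv:1, Gus:1, Ned:2
Odd-degree vertices: Pat, Ava, Uma, Rae, Viv, Gus (6 total).
An Eulerian trail requires 0 or 2 odd-degree vertices; here there are 6.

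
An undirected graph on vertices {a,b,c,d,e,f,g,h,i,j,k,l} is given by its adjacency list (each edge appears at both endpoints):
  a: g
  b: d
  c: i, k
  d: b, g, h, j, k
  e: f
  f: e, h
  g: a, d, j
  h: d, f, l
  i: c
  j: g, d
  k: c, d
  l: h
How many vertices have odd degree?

8

Degrees: a:1, b:1, c:2, d:5, e:1, f:2, g:3, h:3, i:1, j:2, k:2, l:1
Odd-degree vertices: a, b, d, e, g, h, i, l.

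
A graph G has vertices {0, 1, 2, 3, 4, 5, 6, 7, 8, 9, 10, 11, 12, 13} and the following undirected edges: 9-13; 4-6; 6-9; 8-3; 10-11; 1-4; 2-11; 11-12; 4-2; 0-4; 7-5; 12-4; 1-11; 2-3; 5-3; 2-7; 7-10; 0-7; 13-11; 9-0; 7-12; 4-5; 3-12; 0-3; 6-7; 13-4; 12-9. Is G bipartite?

Yes

Color {3, 4, 7, 9, 11} black and {0, 1, 2, 5, 6, 8, 10, 12, 13} white. No edge joins two same-colored vertices, so the graph is bipartite.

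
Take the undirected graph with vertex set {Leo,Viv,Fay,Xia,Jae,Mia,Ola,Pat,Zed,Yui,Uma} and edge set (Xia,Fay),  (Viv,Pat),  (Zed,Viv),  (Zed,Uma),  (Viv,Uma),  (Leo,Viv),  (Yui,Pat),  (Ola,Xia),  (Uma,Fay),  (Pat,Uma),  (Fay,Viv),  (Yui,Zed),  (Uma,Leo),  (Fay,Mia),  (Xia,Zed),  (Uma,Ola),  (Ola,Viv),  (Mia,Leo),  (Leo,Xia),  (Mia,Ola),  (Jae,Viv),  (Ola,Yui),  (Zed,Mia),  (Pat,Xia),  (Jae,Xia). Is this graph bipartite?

The cycle Ola-Viv-Uma-Ola has length 3, which is odd, so the graph is not bipartite.

No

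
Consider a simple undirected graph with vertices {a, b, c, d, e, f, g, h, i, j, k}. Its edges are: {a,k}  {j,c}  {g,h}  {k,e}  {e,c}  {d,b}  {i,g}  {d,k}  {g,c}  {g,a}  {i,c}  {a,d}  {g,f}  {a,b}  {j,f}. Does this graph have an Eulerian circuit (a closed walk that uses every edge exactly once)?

Degrees: a:4, b:2, c:4, d:3, e:2, f:2, g:5, h:1, i:2, j:2, k:3
Vertices with odd degree: d, g, h, k. An Eulerian circuit requires all degrees even.

No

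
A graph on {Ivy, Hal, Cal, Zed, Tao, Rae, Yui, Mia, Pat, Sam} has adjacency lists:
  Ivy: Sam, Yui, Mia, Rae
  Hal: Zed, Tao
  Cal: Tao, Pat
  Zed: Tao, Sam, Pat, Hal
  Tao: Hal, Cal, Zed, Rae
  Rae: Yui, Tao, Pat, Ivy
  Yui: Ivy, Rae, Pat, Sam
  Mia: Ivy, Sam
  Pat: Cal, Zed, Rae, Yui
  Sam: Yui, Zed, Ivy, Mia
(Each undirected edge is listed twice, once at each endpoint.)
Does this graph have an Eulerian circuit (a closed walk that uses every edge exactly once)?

Yes

Degrees: Ivy:4, Hal:2, Cal:2, Zed:4, Tao:4, Rae:4, Yui:4, Mia:2, Pat:4, Sam:4
Every vertex has even degree and the edges form a single connected piece, so an Eulerian circuit exists.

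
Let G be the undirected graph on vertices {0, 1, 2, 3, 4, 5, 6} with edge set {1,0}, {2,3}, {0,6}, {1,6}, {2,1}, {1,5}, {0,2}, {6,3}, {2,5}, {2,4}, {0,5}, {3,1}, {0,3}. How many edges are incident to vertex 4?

1

Neighbors of 4: 2.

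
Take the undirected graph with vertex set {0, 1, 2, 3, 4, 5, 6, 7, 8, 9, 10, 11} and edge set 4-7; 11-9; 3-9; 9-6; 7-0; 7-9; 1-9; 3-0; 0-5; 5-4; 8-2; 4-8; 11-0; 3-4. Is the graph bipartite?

Yes

A valid 2-coloring puts {1, 3, 5, 6, 7, 8, 10, 11} on one side and {0, 2, 4, 9} on the other; every edge crosses between the two sides.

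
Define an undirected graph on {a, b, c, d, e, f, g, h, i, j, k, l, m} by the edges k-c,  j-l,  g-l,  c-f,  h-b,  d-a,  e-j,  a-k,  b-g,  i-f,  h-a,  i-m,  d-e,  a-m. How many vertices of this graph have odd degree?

0

Degrees: a:4, b:2, c:2, d:2, e:2, f:2, g:2, h:2, i:2, j:2, k:2, l:2, m:2
Odd-degree vertices: none.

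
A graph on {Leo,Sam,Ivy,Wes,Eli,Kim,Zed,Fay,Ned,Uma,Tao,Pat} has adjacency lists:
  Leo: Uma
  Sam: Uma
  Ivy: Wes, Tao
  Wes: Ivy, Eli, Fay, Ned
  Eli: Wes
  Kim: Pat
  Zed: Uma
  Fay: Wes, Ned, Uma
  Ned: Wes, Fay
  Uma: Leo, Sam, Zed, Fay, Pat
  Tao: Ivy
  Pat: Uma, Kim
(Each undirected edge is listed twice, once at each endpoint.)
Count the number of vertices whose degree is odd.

8

Degrees: Leo:1, Sam:1, Ivy:2, Wes:4, Eli:1, Kim:1, Zed:1, Fay:3, Ned:2, Uma:5, Tao:1, Pat:2
Odd-degree vertices: Leo, Sam, Eli, Kim, Zed, Fay, Uma, Tao.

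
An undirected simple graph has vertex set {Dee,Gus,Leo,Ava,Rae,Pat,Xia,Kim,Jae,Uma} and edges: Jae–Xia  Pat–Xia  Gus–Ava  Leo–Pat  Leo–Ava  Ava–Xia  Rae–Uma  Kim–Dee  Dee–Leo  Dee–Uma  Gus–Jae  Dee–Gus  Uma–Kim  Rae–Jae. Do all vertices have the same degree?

Degrees: Dee:4, Gus:3, Leo:3, Ava:3, Rae:2, Pat:2, Xia:3, Kim:2, Jae:3, Uma:3
Vertex Rae has degree 2 while Dee has degree 4, so the graph is not regular.

No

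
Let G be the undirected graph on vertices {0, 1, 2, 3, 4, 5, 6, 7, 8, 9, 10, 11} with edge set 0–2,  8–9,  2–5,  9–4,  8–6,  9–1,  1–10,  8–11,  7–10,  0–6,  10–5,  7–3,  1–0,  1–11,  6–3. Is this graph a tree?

No

The graph has 12 vertices and 15 edges.
Connected but with 15 > 11 edges, so it has a cycle and is not a tree.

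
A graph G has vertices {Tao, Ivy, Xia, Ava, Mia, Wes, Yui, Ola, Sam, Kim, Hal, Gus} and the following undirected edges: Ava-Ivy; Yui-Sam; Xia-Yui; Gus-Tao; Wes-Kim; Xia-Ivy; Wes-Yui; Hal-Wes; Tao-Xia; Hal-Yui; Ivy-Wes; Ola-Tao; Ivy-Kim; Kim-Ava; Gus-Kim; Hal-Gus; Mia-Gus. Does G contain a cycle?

Yes

The graph has 12 vertices, 17 edges, and 1 connected component.
Since 17 > 12 - 1, a cycle must exist; for instance Gus-Hal-Yui-Xia-Ivy-Ava-Kim-Gus.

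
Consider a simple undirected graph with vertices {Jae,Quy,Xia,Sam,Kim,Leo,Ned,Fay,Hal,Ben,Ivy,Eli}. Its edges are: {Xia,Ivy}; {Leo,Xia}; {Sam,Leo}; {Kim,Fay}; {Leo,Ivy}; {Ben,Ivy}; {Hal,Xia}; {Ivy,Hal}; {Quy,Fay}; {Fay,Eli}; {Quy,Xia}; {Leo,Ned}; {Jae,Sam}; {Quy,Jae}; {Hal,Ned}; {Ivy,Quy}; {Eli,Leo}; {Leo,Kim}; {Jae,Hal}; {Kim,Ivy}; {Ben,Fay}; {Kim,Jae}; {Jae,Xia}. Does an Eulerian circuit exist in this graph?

Degrees: Jae:5, Quy:4, Xia:5, Sam:2, Kim:4, Leo:6, Ned:2, Fay:4, Hal:4, Ben:2, Ivy:6, Eli:2
Vertices with odd degree: Jae, Xia. An Eulerian circuit requires all degrees even.

No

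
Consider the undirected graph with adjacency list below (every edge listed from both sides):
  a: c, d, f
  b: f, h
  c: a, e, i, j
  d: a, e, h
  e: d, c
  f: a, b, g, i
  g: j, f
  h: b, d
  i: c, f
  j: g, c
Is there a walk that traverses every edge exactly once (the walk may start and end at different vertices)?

Yes

Degrees: a:3, b:2, c:4, d:3, e:2, f:4, g:2, h:2, i:2, j:2
Odd-degree vertices: a, d (2 total).
The non-isolated vertices are connected and exactly 2 have odd degree, so an Eulerian trail exists (from a to d).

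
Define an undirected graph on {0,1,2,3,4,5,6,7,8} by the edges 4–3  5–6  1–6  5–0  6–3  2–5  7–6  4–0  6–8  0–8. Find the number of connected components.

Component: {0, 1, 2, 3, 4, 5, 6, 7, 8}

1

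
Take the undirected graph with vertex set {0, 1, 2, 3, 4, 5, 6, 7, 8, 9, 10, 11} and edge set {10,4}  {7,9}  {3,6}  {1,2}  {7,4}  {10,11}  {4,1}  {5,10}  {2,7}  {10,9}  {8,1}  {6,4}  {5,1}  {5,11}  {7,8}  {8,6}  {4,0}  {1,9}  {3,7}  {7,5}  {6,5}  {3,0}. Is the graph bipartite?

No

The cycle 10-5-11-10 has length 3, which is odd, so the graph is not bipartite.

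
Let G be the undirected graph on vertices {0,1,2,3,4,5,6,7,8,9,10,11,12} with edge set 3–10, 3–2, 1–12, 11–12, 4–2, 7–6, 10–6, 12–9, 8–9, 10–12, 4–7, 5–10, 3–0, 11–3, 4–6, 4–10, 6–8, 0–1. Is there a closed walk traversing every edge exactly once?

No

Degrees: 0:2, 1:2, 2:2, 3:4, 4:4, 5:1, 6:4, 7:2, 8:2, 9:2, 10:5, 11:2, 12:4
5, 10 have odd degree; an Eulerian circuit needs every degree to be even, so none exists.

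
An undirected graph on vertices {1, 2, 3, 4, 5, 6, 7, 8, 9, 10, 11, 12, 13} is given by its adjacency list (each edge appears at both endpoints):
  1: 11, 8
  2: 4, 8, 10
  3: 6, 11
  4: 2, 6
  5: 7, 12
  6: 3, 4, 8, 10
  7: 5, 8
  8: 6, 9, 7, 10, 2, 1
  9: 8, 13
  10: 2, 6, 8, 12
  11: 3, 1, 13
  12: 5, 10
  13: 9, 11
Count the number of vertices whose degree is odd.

2

Degrees: 1:2, 2:3, 3:2, 4:2, 5:2, 6:4, 7:2, 8:6, 9:2, 10:4, 11:3, 12:2, 13:2
Odd-degree vertices: 2, 11.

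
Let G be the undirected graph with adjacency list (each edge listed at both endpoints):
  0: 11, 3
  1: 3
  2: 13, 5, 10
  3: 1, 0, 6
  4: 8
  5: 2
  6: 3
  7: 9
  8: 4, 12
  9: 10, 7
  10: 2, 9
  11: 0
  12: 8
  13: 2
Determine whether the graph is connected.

No

Component: {4, 8, 12}
Component: {0, 1, 3, 6, 11}
Component: {2, 5, 7, 9, 10, 13}
There are 3 separate components, so the graph is not connected.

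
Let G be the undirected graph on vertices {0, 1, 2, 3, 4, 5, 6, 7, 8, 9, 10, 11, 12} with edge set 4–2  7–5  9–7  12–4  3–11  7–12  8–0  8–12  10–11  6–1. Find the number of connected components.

Component: {1, 6}
Component: {3, 10, 11}
Component: {0, 2, 4, 5, 7, 8, 9, 12}

3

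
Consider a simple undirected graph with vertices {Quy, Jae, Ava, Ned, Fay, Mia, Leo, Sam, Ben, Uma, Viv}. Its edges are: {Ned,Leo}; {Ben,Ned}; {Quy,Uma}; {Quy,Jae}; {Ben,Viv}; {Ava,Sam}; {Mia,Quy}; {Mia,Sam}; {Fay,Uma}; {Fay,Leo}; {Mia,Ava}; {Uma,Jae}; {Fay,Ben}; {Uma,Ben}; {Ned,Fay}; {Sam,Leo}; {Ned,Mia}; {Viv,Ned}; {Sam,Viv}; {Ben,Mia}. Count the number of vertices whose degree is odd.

Degrees: Quy:3, Jae:2, Ava:2, Ned:5, Fay:4, Mia:5, Leo:3, Sam:4, Ben:5, Uma:4, Viv:3
Odd-degree vertices: Quy, Ned, Mia, Leo, Ben, Viv.

6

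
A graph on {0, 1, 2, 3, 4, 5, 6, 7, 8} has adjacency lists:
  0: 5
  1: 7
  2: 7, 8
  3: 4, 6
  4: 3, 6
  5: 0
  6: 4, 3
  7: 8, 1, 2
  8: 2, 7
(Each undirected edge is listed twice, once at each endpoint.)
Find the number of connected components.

Component: {0, 5}
Component: {3, 4, 6}
Component: {1, 2, 7, 8}

3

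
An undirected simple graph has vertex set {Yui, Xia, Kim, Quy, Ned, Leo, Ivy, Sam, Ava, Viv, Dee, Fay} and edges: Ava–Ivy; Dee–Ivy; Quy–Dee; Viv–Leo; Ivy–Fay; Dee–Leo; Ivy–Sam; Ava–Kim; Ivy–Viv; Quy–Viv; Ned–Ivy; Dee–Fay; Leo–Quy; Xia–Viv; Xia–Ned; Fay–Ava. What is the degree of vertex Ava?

3

Neighbors of Ava: Kim, Ivy, Fay.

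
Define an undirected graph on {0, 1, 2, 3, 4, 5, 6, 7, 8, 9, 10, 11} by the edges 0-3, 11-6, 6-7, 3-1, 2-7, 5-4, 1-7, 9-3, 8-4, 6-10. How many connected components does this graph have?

Component: {4, 5, 8}
Component: {0, 1, 2, 3, 6, 7, 9, 10, 11}

2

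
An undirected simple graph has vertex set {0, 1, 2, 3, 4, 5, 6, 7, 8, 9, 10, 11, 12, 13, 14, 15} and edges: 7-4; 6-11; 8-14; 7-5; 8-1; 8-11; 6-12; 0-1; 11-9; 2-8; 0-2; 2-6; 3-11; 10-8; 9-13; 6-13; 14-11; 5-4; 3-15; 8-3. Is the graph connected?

Component: {4, 5, 7}
Component: {0, 1, 2, 3, 6, 8, 9, 10, 11, 12, 13, 14, 15}
There are 2 separate components, so the graph is not connected.

No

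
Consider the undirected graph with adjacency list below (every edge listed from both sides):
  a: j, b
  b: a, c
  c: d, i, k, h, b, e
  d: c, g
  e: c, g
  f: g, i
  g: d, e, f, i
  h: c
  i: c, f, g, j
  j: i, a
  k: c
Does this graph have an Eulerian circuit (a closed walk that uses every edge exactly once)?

No

Degrees: a:2, b:2, c:6, d:2, e:2, f:2, g:4, h:1, i:4, j:2, k:1
Vertices with odd degree: h, k. An Eulerian circuit requires all degrees even.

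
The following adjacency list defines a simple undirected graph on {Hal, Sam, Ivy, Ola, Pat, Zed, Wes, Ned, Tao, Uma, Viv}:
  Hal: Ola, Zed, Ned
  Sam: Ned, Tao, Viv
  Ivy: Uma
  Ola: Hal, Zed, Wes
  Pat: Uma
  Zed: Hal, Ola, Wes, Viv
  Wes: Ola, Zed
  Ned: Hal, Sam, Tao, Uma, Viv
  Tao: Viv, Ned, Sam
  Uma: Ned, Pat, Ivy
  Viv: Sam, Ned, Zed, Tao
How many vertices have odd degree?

Degrees: Hal:3, Sam:3, Ivy:1, Ola:3, Pat:1, Zed:4, Wes:2, Ned:5, Tao:3, Uma:3, Viv:4
Odd-degree vertices: Hal, Sam, Ivy, Ola, Pat, Ned, Tao, Uma.

8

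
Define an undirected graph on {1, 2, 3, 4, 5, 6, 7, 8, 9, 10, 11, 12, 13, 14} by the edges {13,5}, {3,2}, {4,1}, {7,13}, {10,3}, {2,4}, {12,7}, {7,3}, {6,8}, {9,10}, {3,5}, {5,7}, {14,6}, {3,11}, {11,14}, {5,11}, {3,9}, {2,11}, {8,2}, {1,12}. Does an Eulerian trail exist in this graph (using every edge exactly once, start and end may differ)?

Yes

Degrees: 1:2, 2:4, 3:6, 4:2, 5:4, 6:2, 7:4, 8:2, 9:2, 10:2, 11:4, 12:2, 13:2, 14:2
Odd-degree vertices: none (0 total).
With 0 odd-degree vertices and all edges in one connected piece, an Eulerian trail exists.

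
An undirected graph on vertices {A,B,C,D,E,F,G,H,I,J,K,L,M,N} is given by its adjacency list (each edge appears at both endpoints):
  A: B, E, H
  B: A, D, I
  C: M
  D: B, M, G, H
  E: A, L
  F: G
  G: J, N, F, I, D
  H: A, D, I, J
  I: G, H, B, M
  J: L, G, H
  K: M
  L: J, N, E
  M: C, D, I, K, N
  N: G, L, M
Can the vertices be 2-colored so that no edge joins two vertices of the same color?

L-E-A-H-I-M-N-L is an odd cycle (length 7), and a bipartite graph can contain only even cycles.

No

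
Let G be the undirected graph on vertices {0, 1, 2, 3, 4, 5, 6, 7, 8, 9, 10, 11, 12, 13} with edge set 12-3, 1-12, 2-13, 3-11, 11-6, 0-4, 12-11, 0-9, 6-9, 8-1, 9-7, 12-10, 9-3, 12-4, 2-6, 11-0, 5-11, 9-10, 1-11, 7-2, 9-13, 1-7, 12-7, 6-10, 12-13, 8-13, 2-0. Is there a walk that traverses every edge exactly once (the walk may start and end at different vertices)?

Degrees: 0:4, 1:4, 2:4, 3:3, 4:2, 5:1, 6:4, 7:4, 8:2, 9:6, 10:3, 11:6, 12:7, 13:4
Odd-degree vertices: 3, 5, 10, 12 (4 total).
With 4 odd-degree vertices (more than two), no single trail can use every edge.

No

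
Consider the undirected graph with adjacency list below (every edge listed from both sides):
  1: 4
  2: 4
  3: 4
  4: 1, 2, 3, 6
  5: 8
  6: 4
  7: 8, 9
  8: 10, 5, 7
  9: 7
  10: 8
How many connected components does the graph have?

2

Component: {1, 2, 3, 4, 6}
Component: {5, 7, 8, 9, 10}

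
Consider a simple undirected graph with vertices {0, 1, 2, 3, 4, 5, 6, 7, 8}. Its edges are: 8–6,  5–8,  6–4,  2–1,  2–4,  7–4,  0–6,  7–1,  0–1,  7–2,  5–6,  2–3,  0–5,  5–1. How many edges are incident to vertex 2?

Neighbors of 2: 1, 3, 4, 7.

4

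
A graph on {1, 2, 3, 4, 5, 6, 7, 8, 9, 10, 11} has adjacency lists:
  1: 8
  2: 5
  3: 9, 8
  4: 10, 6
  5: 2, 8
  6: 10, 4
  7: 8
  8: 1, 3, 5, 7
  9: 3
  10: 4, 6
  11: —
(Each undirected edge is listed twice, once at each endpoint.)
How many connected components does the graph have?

3

Component: {11}
Component: {4, 6, 10}
Component: {1, 2, 3, 5, 7, 8, 9}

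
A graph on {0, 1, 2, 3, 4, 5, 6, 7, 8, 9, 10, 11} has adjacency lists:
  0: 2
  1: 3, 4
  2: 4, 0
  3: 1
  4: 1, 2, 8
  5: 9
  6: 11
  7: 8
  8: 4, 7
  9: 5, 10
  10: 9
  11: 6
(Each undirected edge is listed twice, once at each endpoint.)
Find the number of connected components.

3

Component: {6, 11}
Component: {5, 9, 10}
Component: {0, 1, 2, 3, 4, 7, 8}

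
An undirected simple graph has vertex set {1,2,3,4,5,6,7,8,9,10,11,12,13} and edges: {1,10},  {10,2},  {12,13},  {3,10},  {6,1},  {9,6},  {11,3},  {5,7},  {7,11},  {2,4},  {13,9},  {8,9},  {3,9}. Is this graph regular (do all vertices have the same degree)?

No

Degrees: 1:2, 2:2, 3:3, 4:1, 5:1, 6:2, 7:2, 8:1, 9:4, 10:3, 11:2, 12:1, 13:2
Vertex 4 has degree 1 while 9 has degree 4, so the graph is not regular.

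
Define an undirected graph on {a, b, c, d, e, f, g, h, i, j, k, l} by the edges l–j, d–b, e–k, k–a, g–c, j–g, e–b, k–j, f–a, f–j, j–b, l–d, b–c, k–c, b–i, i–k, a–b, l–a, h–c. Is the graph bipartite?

Yes

A valid 2-coloring puts {b, f, g, h, k, l} on one side and {a, c, d, e, i, j} on the other; every edge crosses between the two sides.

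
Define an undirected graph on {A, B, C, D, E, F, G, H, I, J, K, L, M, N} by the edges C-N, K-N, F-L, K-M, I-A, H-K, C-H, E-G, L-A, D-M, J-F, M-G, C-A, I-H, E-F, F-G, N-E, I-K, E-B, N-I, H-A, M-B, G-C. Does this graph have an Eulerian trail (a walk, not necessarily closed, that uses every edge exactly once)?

Degrees: A:4, B:2, C:4, D:1, E:4, F:4, G:4, H:4, I:4, J:1, K:4, L:2, M:4, N:4
Odd-degree vertices: D, J (2 total).
With 2 odd-degree vertices and all edges in one connected piece, an Eulerian trail exists (from D to J).

Yes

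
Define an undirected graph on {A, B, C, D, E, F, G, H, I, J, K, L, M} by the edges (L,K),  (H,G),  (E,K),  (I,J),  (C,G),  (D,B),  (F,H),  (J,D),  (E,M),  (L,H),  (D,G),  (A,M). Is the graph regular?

Degrees: A:1, B:1, C:1, D:3, E:2, F:1, G:3, H:3, I:1, J:2, K:2, L:2, M:2
Degrees are not all equal (e.g. deg(A)=1 but deg(D)=3); not regular.

No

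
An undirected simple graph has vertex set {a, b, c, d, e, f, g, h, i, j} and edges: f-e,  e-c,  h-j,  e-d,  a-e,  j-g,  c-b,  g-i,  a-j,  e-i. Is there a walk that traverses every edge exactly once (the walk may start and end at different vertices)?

Degrees: a:2, b:1, c:2, d:1, e:5, f:1, g:2, h:1, i:2, j:3
Odd-degree vertices: b, d, e, f, h, j (6 total).
With 6 odd-degree vertices (more than two), no single trail can use every edge.

No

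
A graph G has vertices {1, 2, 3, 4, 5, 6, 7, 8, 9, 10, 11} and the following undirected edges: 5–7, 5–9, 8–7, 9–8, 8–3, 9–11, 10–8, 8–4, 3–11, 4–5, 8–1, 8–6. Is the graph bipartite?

Partition the vertices as {2, 5, 8, 11} vs {1, 3, 4, 6, 7, 9, 10}. Each listed edge has one endpoint in each part, so the graph is bipartite.

Yes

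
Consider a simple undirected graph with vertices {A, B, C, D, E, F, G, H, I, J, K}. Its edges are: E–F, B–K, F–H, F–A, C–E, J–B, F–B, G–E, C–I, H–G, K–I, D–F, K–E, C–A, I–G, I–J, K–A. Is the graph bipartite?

Yes

Partition the vertices as {C, F, G, J, K} vs {A, B, D, E, H, I}. Each listed edge has one endpoint in each part, so the graph is bipartite.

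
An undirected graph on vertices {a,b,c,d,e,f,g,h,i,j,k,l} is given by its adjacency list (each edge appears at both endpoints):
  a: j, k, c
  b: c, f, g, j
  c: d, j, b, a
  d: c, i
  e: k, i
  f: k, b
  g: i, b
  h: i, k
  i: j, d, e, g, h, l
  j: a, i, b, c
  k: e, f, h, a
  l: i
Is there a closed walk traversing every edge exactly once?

No

Degrees: a:3, b:4, c:4, d:2, e:2, f:2, g:2, h:2, i:6, j:4, k:4, l:1
a, l have odd degree; an Eulerian circuit needs every degree to be even, so none exists.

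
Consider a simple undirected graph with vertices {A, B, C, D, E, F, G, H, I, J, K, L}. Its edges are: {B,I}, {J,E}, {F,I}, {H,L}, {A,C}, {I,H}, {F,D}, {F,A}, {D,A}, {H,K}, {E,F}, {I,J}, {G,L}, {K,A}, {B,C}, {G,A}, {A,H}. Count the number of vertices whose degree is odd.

0

Degrees: A:6, B:2, C:2, D:2, E:2, F:4, G:2, H:4, I:4, J:2, K:2, L:2
Odd-degree vertices: none.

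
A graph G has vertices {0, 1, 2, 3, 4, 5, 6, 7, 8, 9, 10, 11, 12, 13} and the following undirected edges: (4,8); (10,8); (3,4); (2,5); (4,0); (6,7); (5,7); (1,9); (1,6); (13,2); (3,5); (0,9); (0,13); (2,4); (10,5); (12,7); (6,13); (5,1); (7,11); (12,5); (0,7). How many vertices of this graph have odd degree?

6

Degrees: 0:4, 1:3, 2:3, 3:2, 4:4, 5:6, 6:3, 7:5, 8:2, 9:2, 10:2, 11:1, 12:2, 13:3
Odd-degree vertices: 1, 2, 6, 7, 11, 13.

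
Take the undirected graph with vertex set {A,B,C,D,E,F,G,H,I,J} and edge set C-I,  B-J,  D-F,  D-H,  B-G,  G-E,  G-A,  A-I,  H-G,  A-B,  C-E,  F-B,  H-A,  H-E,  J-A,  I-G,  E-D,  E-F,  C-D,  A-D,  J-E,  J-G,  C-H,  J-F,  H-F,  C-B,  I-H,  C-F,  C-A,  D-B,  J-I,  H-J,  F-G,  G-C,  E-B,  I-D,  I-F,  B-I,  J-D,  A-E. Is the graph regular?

Degrees: A:8, B:8, C:8, D:8, E:8, F:8, G:8, H:8, I:8, J:8
Every vertex has degree 8, so the graph is 8-regular.

Yes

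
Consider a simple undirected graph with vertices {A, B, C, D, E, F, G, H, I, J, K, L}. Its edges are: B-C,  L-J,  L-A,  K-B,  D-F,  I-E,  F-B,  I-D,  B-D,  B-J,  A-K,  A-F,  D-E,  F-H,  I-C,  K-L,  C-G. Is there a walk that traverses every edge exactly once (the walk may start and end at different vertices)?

Degrees: A:3, B:5, C:3, D:4, E:2, F:4, G:1, H:1, I:3, J:2, K:3, L:3
Odd-degree vertices: A, B, C, G, H, I, K, L (8 total).
An Eulerian trail requires 0 or 2 odd-degree vertices; here there are 8.

No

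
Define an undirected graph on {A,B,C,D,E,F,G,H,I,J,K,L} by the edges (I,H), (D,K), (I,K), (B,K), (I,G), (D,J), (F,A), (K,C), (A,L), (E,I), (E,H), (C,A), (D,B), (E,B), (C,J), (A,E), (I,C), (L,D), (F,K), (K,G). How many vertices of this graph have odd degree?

Degrees: A:4, B:3, C:4, D:4, E:4, F:2, G:2, H:2, I:5, J:2, K:6, L:2
Odd-degree vertices: B, I.

2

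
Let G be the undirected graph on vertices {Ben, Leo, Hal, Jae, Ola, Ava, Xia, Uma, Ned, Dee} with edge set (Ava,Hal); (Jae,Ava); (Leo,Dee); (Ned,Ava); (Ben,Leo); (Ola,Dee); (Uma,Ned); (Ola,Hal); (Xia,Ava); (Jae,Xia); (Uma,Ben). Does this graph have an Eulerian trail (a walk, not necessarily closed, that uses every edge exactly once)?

Degrees: Ben:2, Leo:2, Hal:2, Jae:2, Ola:2, Ava:4, Xia:2, Uma:2, Ned:2, Dee:2
Odd-degree vertices: none (0 total).
With 0 odd-degree vertices and all edges in one connected piece, an Eulerian trail exists.

Yes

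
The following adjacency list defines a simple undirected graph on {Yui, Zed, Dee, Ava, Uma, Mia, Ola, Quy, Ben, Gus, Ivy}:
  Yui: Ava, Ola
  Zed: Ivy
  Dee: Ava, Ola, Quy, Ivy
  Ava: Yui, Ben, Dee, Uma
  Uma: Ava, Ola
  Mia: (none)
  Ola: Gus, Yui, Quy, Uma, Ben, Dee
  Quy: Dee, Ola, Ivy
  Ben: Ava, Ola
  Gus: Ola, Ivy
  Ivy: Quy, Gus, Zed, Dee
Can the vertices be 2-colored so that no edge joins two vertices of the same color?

The cycle Quy-Dee-Ivy-Quy has length 3, which is odd, so the graph is not bipartite.

No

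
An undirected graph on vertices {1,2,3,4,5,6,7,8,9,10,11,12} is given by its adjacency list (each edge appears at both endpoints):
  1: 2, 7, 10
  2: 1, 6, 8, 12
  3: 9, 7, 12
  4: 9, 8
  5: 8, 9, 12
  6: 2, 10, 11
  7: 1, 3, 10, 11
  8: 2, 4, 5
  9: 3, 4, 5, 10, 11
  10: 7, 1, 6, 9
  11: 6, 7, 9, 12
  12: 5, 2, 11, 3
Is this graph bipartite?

No

The cycle 7-1-10-7 has length 3, which is odd, so the graph is not bipartite.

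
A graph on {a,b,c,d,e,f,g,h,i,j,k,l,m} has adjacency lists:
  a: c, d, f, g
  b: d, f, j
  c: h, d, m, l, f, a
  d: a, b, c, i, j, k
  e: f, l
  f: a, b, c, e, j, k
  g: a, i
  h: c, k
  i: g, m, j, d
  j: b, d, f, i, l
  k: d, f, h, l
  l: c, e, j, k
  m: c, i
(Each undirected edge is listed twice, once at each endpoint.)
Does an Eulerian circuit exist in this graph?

Degrees: a:4, b:3, c:6, d:6, e:2, f:6, g:2, h:2, i:4, j:5, k:4, l:4, m:2
Vertices with odd degree: b, j. An Eulerian circuit requires all degrees even.

No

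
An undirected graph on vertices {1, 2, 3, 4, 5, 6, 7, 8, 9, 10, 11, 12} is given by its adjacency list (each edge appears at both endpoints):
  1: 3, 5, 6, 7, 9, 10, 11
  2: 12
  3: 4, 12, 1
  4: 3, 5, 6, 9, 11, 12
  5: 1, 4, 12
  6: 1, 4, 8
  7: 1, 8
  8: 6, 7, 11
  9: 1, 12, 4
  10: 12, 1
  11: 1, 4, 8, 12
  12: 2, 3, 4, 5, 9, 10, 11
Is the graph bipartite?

The cycle 11-4-12-11 has length 3, which is odd, so the graph is not bipartite.

No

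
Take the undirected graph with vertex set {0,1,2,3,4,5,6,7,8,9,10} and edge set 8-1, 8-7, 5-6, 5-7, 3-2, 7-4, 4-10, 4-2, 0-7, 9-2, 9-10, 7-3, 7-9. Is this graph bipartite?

Color {1, 2, 6, 7, 10} black and {0, 3, 4, 5, 8, 9} white. No edge joins two same-colored vertices, so the graph is bipartite.

Yes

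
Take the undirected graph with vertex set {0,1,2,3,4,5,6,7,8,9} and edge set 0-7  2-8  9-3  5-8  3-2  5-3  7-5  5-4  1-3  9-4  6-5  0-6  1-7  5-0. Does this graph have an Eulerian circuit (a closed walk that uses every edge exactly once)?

Degrees: 0:3, 1:2, 2:2, 3:4, 4:2, 5:6, 6:2, 7:3, 8:2, 9:2
0, 7 have odd degree; an Eulerian circuit needs every degree to be even, so none exists.

No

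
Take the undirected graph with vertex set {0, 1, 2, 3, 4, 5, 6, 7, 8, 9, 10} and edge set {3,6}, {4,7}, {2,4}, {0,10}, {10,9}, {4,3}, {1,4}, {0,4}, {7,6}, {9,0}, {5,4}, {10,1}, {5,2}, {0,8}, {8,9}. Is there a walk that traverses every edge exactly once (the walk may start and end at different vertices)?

Yes

Degrees: 0:4, 1:2, 2:2, 3:2, 4:6, 5:2, 6:2, 7:2, 8:2, 9:3, 10:3
Odd-degree vertices: 9, 10 (2 total).
With 2 odd-degree vertices and all edges in one connected piece, an Eulerian trail exists (from 9 to 10).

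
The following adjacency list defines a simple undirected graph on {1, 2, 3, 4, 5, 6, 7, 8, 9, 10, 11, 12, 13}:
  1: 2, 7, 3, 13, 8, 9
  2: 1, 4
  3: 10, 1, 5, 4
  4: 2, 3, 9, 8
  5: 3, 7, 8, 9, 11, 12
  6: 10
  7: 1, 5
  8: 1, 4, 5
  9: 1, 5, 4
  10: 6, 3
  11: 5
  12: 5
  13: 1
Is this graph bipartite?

Yes

Partition the vertices as {2, 3, 6, 7, 8, 9, 11, 12, 13} vs {1, 4, 5, 10}. Each listed edge has one endpoint in each part, so the graph is bipartite.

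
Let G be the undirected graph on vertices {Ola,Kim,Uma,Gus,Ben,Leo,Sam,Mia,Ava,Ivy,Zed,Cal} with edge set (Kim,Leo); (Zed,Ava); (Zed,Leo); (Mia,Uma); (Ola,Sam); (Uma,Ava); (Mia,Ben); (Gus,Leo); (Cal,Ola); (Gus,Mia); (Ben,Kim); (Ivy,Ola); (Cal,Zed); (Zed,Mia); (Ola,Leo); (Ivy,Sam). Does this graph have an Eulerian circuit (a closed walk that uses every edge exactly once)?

Degrees: Ola:4, Kim:2, Uma:2, Gus:2, Ben:2, Leo:4, Sam:2, Mia:4, Ava:2, Ivy:2, Zed:4, Cal:2
Every vertex has even degree and the edges form a single connected piece, so an Eulerian circuit exists.

Yes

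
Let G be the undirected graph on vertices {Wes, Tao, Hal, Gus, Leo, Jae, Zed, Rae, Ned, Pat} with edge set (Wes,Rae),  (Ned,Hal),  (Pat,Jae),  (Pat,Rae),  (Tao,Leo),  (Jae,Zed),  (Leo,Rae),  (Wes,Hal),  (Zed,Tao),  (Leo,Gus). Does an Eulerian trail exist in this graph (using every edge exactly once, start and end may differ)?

Degrees: Wes:2, Tao:2, Hal:2, Gus:1, Leo:3, Jae:2, Zed:2, Rae:3, Ned:1, Pat:2
Odd-degree vertices: Gus, Leo, Rae, Ned (4 total).
With 4 odd-degree vertices (more than two), no single trail can use every edge.

No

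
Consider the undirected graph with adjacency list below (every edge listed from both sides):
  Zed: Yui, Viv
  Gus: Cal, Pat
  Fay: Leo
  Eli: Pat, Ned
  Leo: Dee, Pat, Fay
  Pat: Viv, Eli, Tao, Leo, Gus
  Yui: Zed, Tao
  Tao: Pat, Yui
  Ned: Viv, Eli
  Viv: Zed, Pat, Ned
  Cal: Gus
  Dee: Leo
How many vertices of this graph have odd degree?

Degrees: Zed:2, Gus:2, Fay:1, Eli:2, Leo:3, Pat:5, Yui:2, Tao:2, Ned:2, Viv:3, Cal:1, Dee:1
Odd-degree vertices: Fay, Leo, Pat, Viv, Cal, Dee.

6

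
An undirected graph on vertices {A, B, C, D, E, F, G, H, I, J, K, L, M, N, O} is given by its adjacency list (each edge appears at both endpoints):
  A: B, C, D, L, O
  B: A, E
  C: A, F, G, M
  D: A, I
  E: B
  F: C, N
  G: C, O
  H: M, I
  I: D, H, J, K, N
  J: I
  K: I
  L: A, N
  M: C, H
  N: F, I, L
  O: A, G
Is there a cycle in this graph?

|V| = 15, |E| = 18, number of components = 1.
One cycle is A-D-I-H-M-C-A.

Yes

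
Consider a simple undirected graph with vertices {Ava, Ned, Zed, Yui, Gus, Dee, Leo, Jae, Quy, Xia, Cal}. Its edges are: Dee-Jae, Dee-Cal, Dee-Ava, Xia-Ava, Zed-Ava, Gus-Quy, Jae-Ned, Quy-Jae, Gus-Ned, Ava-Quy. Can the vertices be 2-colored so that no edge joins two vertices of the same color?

Yes

Partition the vertices as {Ned, Zed, Yui, Dee, Leo, Quy, Xia} vs {Ava, Gus, Jae, Cal}. Each listed edge has one endpoint in each part, so the graph is bipartite.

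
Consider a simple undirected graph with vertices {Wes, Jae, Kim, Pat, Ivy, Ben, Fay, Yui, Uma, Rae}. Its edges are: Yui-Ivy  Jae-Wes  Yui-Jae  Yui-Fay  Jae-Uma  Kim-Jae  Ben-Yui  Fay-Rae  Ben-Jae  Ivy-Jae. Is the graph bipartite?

The cycle Ivy-Jae-Yui-Ivy has length 3, which is odd, so the graph is not bipartite.

No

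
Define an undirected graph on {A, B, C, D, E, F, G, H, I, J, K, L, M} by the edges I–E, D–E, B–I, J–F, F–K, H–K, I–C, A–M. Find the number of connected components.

Component: {G}
Component: {L}
Component: {A, M}
Component: {F, H, J, K}
Component: {B, C, D, E, I}

5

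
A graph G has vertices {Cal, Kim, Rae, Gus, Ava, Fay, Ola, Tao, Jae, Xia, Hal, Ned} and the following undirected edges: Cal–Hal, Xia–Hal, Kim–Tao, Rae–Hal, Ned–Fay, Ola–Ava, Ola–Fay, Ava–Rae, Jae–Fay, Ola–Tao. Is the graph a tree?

The graph has 12 vertices and 10 edges.
It is not connected, so it is not a tree.

No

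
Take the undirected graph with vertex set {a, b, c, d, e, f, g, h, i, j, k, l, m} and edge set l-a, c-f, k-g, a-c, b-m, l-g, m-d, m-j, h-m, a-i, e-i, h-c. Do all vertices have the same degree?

Degrees: a:3, b:1, c:3, d:1, e:1, f:1, g:2, h:2, i:2, j:1, k:1, l:2, m:4
Vertex b has degree 1 while m has degree 4, so the graph is not regular.

No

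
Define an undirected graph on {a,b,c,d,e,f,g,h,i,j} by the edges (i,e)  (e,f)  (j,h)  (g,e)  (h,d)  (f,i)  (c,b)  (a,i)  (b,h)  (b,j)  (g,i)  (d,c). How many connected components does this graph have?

2

Component: {a, e, f, g, i}
Component: {b, c, d, h, j}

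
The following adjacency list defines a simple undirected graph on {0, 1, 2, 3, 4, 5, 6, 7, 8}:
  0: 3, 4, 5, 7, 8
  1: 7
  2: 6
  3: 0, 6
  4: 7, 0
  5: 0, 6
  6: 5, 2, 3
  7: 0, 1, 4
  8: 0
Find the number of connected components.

1

Component: {0, 1, 2, 3, 4, 5, 6, 7, 8}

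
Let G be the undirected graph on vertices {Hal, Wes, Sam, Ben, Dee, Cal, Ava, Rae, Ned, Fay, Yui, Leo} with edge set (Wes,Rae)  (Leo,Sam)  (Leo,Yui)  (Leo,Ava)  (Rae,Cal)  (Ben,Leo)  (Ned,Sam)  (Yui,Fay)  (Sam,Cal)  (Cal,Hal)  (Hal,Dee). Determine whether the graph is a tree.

The graph has 12 vertices and 11 edges.
Connected and |E| = |V| - 1, which characterizes a tree.

Yes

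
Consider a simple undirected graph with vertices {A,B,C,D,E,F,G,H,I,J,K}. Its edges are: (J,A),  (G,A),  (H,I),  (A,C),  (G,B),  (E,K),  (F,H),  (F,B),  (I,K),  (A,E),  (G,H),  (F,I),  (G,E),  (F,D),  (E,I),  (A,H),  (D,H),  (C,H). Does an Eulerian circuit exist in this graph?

No

Degrees: A:5, B:2, C:2, D:2, E:4, F:4, G:4, H:6, I:4, J:1, K:2
Vertices with odd degree: A, J. An Eulerian circuit requires all degrees even.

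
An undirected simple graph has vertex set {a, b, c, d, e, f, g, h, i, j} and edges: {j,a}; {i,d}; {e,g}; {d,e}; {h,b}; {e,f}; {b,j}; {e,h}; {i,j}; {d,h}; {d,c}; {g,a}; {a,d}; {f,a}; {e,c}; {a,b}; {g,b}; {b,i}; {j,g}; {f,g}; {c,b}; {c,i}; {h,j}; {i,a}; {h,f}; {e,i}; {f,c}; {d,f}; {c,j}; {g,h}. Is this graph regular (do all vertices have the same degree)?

Degrees: a:6, b:6, c:6, d:6, e:6, f:6, g:6, h:6, i:6, j:6
All degrees equal 6; the graph is regular.

Yes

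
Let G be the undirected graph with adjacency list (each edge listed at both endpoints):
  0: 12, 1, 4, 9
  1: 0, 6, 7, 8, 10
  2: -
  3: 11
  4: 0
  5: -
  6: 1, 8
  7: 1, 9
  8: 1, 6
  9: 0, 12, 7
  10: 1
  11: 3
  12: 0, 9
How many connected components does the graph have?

Component: {2}
Component: {5}
Component: {3, 11}
Component: {0, 1, 4, 6, 7, 8, 9, 10, 12}

4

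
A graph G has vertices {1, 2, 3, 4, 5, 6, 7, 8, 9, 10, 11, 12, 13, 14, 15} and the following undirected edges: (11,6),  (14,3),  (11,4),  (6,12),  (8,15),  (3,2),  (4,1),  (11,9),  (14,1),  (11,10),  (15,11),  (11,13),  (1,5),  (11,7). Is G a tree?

The graph has 15 vertices and 14 edges.
It is connected with exactly 14 edges, hence acyclic — it is a tree.

Yes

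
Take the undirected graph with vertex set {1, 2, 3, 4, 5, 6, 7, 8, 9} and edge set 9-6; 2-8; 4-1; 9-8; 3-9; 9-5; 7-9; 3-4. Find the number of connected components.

Component: {1, 2, 3, 4, 5, 6, 7, 8, 9}

1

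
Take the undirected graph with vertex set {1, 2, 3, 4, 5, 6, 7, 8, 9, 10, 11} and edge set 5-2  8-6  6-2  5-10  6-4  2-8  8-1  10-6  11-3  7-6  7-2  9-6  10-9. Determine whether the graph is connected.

Component: {3, 11}
Component: {1, 2, 4, 5, 6, 7, 8, 9, 10}
There are 2 separate components, so the graph is not connected.

No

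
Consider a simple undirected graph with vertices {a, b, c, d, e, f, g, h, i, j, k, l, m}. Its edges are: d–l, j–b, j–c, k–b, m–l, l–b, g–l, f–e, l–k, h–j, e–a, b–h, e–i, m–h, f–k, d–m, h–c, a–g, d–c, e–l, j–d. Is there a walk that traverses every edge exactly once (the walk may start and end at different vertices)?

No

Degrees: a:2, b:4, c:3, d:4, e:4, f:2, g:2, h:4, i:1, j:4, k:3, l:6, m:3
Odd-degree vertices: c, i, k, m (4 total).
With 4 odd-degree vertices (more than two), no single trail can use every edge.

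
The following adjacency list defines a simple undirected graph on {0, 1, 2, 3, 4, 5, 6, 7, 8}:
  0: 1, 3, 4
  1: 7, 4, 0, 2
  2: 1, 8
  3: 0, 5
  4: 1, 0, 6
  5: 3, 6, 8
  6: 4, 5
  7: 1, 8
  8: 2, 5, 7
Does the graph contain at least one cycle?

Yes

The graph has 9 vertices, 12 edges, and 1 connected component.
One cycle is 1-7-8-2-1.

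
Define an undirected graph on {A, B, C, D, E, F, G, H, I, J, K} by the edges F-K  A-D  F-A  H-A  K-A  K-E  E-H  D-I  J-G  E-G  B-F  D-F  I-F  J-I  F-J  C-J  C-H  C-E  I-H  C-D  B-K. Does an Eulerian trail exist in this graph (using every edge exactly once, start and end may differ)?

Yes

Degrees: A:4, B:2, C:4, D:4, E:4, F:6, G:2, H:4, I:4, J:4, K:4
Odd-degree vertices: none (0 total).
With 0 odd-degree vertices and all edges in one connected piece, an Eulerian trail exists.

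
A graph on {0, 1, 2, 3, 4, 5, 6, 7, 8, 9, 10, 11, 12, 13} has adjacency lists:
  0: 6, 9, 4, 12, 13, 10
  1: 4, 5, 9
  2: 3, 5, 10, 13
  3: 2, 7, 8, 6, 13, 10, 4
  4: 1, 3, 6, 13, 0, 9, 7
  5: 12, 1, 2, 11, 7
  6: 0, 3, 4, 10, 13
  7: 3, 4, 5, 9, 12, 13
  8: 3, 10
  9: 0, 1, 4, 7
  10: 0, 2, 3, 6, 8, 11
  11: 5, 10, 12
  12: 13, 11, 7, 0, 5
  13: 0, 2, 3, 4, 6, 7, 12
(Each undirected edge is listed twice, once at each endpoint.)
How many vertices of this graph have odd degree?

8

Degrees: 0:6, 1:3, 2:4, 3:7, 4:7, 5:5, 6:5, 7:6, 8:2, 9:4, 10:6, 11:3, 12:5, 13:7
Odd-degree vertices: 1, 3, 4, 5, 6, 11, 12, 13.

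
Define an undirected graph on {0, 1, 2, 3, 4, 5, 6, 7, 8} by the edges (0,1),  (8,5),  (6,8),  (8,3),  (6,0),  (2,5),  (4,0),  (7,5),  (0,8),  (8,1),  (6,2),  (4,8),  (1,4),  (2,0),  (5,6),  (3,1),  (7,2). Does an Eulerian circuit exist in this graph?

Degrees: 0:5, 1:4, 2:4, 3:2, 4:3, 5:4, 6:4, 7:2, 8:6
0, 4 have odd degree; an Eulerian circuit needs every degree to be even, so none exists.

No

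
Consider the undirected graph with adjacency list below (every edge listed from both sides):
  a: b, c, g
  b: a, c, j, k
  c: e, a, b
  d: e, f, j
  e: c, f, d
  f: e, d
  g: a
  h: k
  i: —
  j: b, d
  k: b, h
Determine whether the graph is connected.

Component: {i}
Component: {a, b, c, d, e, f, g, h, j, k}
There are 2 separate components, so the graph is not connected.

No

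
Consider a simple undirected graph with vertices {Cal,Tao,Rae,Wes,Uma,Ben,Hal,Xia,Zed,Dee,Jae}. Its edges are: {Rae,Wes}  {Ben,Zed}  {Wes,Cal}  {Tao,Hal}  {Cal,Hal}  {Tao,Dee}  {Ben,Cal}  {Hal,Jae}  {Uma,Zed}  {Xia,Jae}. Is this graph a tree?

|V| = 11, |E| = 10.
Connected and |E| = |V| - 1, which characterizes a tree.

Yes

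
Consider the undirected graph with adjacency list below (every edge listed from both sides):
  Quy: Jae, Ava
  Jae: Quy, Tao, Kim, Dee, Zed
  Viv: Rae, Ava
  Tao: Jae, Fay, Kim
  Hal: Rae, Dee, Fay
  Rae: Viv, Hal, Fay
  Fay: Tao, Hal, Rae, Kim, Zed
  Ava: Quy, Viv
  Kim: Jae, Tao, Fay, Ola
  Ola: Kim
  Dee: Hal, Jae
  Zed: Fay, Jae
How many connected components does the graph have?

1

Component: {Quy, Jae, Viv, Tao, Hal, Rae, Fay, Ava, Kim, Ola, Dee, Zed}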